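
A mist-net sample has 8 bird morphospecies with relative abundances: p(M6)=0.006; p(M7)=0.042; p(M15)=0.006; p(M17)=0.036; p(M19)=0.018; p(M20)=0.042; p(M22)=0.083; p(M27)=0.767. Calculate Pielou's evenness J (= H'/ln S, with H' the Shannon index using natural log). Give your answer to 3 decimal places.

0.447

H' = −Σ pᵢ ln pᵢ = −((-0.03070) + (-0.13314) + (-0.03070) + (-0.11967) + (-0.07231) + (-0.13314) + (-0.20658) + (-0.20346)) = 0.92971 (working shown to 5 dp, full precision carried).
With S = 8 species, ln S = 2.07944, so J = 0.92971/2.07944 = 0.44709, i.e. 0.447 to 3 decimal places.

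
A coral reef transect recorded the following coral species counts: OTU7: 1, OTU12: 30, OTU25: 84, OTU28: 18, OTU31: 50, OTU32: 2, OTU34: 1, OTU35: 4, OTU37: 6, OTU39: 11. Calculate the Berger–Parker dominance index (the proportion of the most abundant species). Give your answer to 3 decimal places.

0.406

Total N = 1+30+84+18+50+2+1+4+6+11 = 207, so the proportions are 0.00483, 0.14493, 0.4058, 0.08696, 0.24155, 0.00966, 0.00483, 0.01932, 0.02899, 0.05314 (working shown to 5 dp, full precision carried).
The largest proportion is 0.4058, i.e. d = 0.406 to 3 decimal places.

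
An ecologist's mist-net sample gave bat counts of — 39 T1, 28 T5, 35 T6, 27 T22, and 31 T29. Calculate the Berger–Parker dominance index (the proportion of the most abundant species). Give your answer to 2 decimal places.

0.24

Total N = 39+28+35+27+31 = 160, so the proportions are 0.2437, 0.175, 0.2188, 0.1688, 0.1938 (working shown to 4 dp, full precision carried).
The largest proportion is 0.2437, i.e. d = 0.24 to 2 decimal places.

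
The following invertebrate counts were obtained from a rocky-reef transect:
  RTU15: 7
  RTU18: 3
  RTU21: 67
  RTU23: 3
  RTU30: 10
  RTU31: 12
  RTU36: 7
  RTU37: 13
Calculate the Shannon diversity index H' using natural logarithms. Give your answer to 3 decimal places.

Total N = 7+3+67+3+10+12+7+13 = 122, so the proportions are 0.05738, 0.02459, 0.54918, 0.02459, 0.08197, 0.09836, 0.05738, 0.10656 (working shown to 5 dp, full precision carried).
Each pᵢ ln pᵢ term: 0.05738×(-2.85811)=-0.16399, 0.02459×(-3.70541)=-0.09112, 0.54918×(-0.59933)=-0.32914, 0.02459×(-3.70541)=-0.09112, 0.08197×(-2.50144)=-0.20504, 0.09836×(-2.31911)=-0.22811, 0.05738×(-2.85811)=-0.16399, 0.10656×(-2.23907)=-0.23859.
Sum = -1.51109, so H' = 1.511.

1.511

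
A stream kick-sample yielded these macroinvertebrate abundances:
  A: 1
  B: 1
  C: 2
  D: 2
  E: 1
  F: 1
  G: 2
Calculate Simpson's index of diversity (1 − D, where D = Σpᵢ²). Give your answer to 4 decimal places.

0.8400

Total N = 1+1+2+2+1+1+2 = 10, so the proportions are 0.1, 0.1, 0.2, 0.2, 0.1, 0.1, 0.2 (working shown to 6 dp, full precision carried).
D = 0.1² + 0.1² + 0.2² + 0.2² + 0.1² + 0.1² + 0.2² = 0.010000 + 0.010000 + 0.040000 + 0.040000 + 0.010000 + 0.010000 + 0.040000 = 0.160000.
So 1 − D = 0.840000, i.e. 0.8400 to 4 decimal places.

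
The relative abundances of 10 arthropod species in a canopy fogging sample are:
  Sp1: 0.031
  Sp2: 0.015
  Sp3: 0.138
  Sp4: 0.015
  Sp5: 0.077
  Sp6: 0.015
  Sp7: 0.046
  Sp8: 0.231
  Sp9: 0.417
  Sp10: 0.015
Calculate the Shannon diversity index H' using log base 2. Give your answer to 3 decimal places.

2.417

Each pᵢ log₂ pᵢ term (working shown to 5 dp, full precision carried): 0.031×(-5.01159)=-0.15536, 0.015×(-6.05889)=-0.09088, 0.138×(-2.85726)=-0.39430, 0.015×(-6.05889)=-0.09088, 0.077×(-3.69900)=-0.28482, 0.015×(-6.05889)=-0.09088, 0.046×(-4.44222)=-0.20434, 0.231×(-2.11404)=-0.48834, 0.417×(-1.26188)=-0.52620, 0.015×(-6.05889)=-0.09088.
Sum = -2.41691, so H' = 2.417.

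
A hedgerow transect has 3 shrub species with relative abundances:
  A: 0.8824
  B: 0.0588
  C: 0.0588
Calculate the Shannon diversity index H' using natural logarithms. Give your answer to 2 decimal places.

0.44

Each pᵢ ln pᵢ term (working shown to 4 dp, full precision carried): 0.8824×(-0.1251)=-0.1104, 0.0588×(-2.8336)=-0.1666, 0.0588×(-2.8336)=-0.1666.
Sum = -0.4436, so H' = 0.44.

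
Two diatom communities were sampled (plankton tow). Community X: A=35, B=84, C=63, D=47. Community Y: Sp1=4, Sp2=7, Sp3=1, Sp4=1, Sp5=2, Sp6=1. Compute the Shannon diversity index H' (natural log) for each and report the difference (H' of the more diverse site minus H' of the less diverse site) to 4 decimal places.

0.1530

Community X: N=229, proportions 0.152838, 0.366812, 0.275109, 0.20524, giving H' = 1.335031 (working shown to 6 dp, full precision carried).
Community Y: N=16, proportions 0.25, 0.4375, 0.0625, 0.0625, 0.125, 0.0625, giving H' = 1.488036.
Difference = |1.335031 − 1.488036| = 0.153005, i.e. 0.1530 to 4 decimal places.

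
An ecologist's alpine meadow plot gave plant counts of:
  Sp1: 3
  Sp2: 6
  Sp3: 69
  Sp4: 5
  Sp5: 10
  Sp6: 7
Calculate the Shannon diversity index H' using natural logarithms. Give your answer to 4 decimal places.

1.0962

Total N = 3+6+69+5+10+7 = 100, so the proportions are 0.03, 0.06, 0.69, 0.05, 0.1, 0.07 (working shown to 6 dp, full precision carried).
Each pᵢ ln pᵢ term: 0.03×(-3.506558)=-0.105197, 0.06×(-2.813411)=-0.168805, 0.69×(-0.371064)=-0.256034, 0.05×(-2.995732)=-0.149787, 0.1×(-2.302585)=-0.230259, 0.07×(-2.659260)=-0.186148.
Sum = -1.096229, so H' = 1.0962.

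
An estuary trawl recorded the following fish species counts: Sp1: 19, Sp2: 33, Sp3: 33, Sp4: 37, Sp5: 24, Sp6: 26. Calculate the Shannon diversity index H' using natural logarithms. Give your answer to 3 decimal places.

Total N = 19+33+33+37+24+26 = 172, so the proportions are 0.11047, 0.19186, 0.19186, 0.21512, 0.13953, 0.15116 (working shown to 5 dp, full precision carried).
Each pᵢ ln pᵢ term: 0.11047×(-2.20306)=-0.24336, 0.19186×(-1.65099)=-0.31676, 0.19186×(-1.65099)=-0.31676, 0.21512×(-1.53658)=-0.33054, 0.13953×(-1.96944)=-0.27481, 0.15116×(-1.88940)=-0.28561.
Sum = -1.76783, so H' = 1.768.

1.768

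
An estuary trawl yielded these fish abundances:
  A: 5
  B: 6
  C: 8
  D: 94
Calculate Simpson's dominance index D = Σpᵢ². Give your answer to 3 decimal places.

0.702

Total N = 5+6+8+94 = 113, so the proportions are 0.04425, 0.0531, 0.0708, 0.83186 (working shown to 5 dp, full precision carried).
D = 0.04425² + 0.0531² + 0.0708² + 0.83186² = 0.00196 + 0.00282 + 0.00501 + 0.69199 = 0.70178.
To 3 decimal places, D = 0.702.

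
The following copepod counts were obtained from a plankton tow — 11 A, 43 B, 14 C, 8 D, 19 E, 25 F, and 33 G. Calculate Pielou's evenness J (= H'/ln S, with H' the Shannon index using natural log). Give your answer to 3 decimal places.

0.928

Total N = 11+43+14+8+19+25+33 = 153, so the proportions are 0.0719, 0.28105, 0.0915, 0.05229, 0.12418, 0.1634, 0.21569 (working shown to 5 dp, full precision carried).
H' = −Σ pᵢ ln pᵢ = −((-0.18927) + (-0.35671) + (-0.21882) + (-0.15430) + (-0.25905) + (-0.29601) + (-0.33085)) = 1.80500.
With S = 7 species, ln S = 1.94591, so J = 1.80500/1.94591 = 0.92759, i.e. 0.928 to 3 decimal places.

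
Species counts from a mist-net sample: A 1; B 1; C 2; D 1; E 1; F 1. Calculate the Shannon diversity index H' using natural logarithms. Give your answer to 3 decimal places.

1.748

Total N = 1+1+2+1+1+1 = 7, so the proportions are 0.14286, 0.14286, 0.28571, 0.14286, 0.14286, 0.14286 (working shown to 5 dp, full precision carried).
Each pᵢ ln pᵢ term: 0.14286×(-1.94591)=-0.27799, 0.14286×(-1.94591)=-0.27799, 0.28571×(-1.25276)=-0.35793, 0.14286×(-1.94591)=-0.27799, 0.14286×(-1.94591)=-0.27799, 0.14286×(-1.94591)=-0.27799.
Sum = -1.74787, so H' = 1.748.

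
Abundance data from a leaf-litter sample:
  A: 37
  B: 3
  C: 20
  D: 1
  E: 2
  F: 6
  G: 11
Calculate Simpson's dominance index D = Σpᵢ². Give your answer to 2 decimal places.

0.30

Total N = 37+3+20+1+2+6+11 = 80, so the proportions are 0.4625, 0.0375, 0.25, 0.0125, 0.025, 0.075, 0.1375 (working shown to 4 dp, full precision carried).
D = 0.4625² + 0.0375² + 0.25² + 0.0125² + 0.025² + 0.075² + 0.1375² = 0.2139 + 0.0014 + 0.0625 + 0.0002 + 0.0006 + 0.0056 + 0.0189 = 0.3031.
To 2 decimal places, D = 0.30.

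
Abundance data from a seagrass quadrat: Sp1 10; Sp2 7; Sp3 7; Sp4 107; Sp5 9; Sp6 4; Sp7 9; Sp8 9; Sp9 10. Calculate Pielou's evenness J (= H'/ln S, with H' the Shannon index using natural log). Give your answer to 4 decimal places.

0.6541

Total N = 10+7+7+107+9+4+9+9+10 = 172, so the proportions are 0.05814, 0.040698, 0.040698, 0.622093, 0.052326, 0.023256, 0.052326, 0.052326, 0.05814 (working shown to 6 dp, full precision carried).
H' = −Σ pᵢ ln pᵢ = −((-0.165402) + (-0.130297) + (-0.130297) + (-0.295286) + (-0.154375) + (-0.087470) + (-0.154375) + (-0.154375) + (-0.165402)) = 1.437277.
With S = 9 species, ln S = 2.197225, so J = 1.437277/2.197225 = 0.654133, i.e. 0.6541 to 4 decimal places.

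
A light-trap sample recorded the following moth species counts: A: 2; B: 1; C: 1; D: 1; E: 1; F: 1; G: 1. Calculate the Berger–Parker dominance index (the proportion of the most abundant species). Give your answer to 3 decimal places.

Total N = 2+1+1+1+1+1+1 = 8, so the proportions are 0.25, 0.125, 0.125, 0.125, 0.125, 0.125, 0.125 (working shown to 5 dp, full precision carried).
The largest proportion is 0.25, i.e. d = 0.250 to 3 decimal places.

0.250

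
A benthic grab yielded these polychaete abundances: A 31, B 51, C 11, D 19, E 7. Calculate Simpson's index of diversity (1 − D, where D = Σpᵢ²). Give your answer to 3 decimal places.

Total N = 31+51+11+19+7 = 119, so the proportions are 0.2605, 0.42857, 0.09244, 0.15966, 0.05882 (working shown to 5 dp, full precision carried).
D = 0.2605² + 0.42857² + 0.09244² + 0.15966² + 0.05882² = 0.06786 + 0.18367 + 0.00854 + 0.02549 + 0.00346 = 0.28903.
So 1 − D = 0.71097, i.e. 0.711 to 3 decimal places.

0.711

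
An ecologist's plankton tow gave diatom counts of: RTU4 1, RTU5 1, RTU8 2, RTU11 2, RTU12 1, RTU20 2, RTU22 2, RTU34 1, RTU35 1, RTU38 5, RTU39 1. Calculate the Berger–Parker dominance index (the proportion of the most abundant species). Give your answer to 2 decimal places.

Total N = 1+1+2+2+1+2+2+1+1+5+1 = 19, so the proportions are 0.0526, 0.0526, 0.1053, 0.1053, 0.0526, 0.1053, 0.1053, 0.0526, 0.0526, 0.2632, 0.0526 (working shown to 4 dp, full precision carried).
The largest proportion is 0.2632, i.e. d = 0.26 to 2 decimal places.

0.26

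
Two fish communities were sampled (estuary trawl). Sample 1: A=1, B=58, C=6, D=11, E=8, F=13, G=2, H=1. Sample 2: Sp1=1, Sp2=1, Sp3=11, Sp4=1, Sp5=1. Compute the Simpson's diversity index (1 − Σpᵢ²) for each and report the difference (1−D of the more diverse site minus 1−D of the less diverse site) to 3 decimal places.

0.180

Sample 1: N=100, proportions 0.01, 0.58, 0.06, 0.11, 0.08, 0.13, 0.02, 0.01, giving 1−D = 0.62400 (working shown to 5 dp, full precision carried).
Sample 2: N=15, proportions 0.06667, 0.06667, 0.73333, 0.06667, 0.06667, giving 1−D = 0.44444.
Difference = |0.62400 − 0.44444| = 0.17956, i.e. 0.180 to 3 decimal places.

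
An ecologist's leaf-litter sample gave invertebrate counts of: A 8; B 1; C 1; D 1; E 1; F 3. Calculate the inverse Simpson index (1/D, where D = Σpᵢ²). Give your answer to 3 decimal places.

Total N = 8+1+1+1+1+3 = 15, so the proportions are 0.533333, 0.066667, 0.066667, 0.066667, 0.066667, 0.2 (working shown to 6 dp, full precision carried).
D = 0.533333² + 0.066667² + 0.066667² + 0.066667² + 0.066667² + 0.2² = 0.284444 + 0.004444 + 0.004444 + 0.004444 + 0.004444 + 0.040000 = 0.342222.
So 1/D = 2.92208, i.e. 2.922 to 3 decimal places.

2.922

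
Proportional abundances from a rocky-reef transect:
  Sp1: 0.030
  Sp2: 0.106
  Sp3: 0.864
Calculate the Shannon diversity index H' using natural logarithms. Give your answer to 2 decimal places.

0.47

Each pᵢ ln pᵢ term (working shown to 4 dp, full precision carried): 0.03×(-3.5066)=-0.1052, 0.106×(-2.2443)=-0.2379, 0.864×(-0.1462)=-0.1263.
Sum = -0.4694, so H' = 0.47.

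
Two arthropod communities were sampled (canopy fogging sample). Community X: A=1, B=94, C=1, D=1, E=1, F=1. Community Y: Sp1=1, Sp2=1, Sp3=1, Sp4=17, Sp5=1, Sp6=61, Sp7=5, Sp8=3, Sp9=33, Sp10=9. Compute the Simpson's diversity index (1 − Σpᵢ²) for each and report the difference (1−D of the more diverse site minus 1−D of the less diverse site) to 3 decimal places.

Community X: N=99, proportions 0.0101, 0.94949, 0.0101, 0.0101, 0.0101, 0.0101, giving 1−D = 0.09795 (working shown to 5 dp, full precision carried).
Community Y: N=132, proportions 0.00758, 0.00758, 0.00758, 0.12879, 0.00758, 0.46212, 0.03788, 0.02273, 0.25, 0.06818, giving 1−D = 0.70053.
Difference = |0.09795 − 0.70053| = 0.60258, i.e. 0.603 to 3 decimal places.

0.603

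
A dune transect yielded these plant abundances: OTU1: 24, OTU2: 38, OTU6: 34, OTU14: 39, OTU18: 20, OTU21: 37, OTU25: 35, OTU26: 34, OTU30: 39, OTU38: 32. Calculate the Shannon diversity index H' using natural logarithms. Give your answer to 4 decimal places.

Total N = 24+38+34+39+20+37+35+34+39+32 = 332, so the proportions are 0.072289, 0.114458, 0.10241, 0.11747, 0.060241, 0.111446, 0.105422, 0.10241, 0.11747, 0.096386 (working shown to 6 dp, full precision carried).
Each pᵢ ln pᵢ term: 0.072289×(-2.627081)=-0.189909, 0.114458×(-2.167549)=-0.248093, 0.10241×(-2.278774)=-0.233368, 0.11747×(-2.141573)=-0.251570, 0.060241×(-2.809403)=-0.169241, 0.111446×(-2.194217)=-0.244536, 0.105422×(-2.249787)=-0.237176, 0.10241×(-2.278774)=-0.233368, 0.11747×(-2.141573)=-0.251570, 0.096386×(-2.339399)=-0.225484.
Sum = -2.284318, so H' = 2.2843.

2.2843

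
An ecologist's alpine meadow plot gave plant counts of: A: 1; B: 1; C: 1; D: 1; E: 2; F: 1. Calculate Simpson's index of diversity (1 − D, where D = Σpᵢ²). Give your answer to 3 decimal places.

0.816

Total N = 1+1+1+1+2+1 = 7, so the proportions are 0.14286, 0.14286, 0.14286, 0.14286, 0.28571, 0.14286 (working shown to 5 dp, full precision carried).
D = 0.14286² + 0.14286² + 0.14286² + 0.14286² + 0.28571² + 0.14286² = 0.02041 + 0.02041 + 0.02041 + 0.02041 + 0.08163 + 0.02041 = 0.18367.
So 1 − D = 0.81633, i.e. 0.816 to 3 decimal places.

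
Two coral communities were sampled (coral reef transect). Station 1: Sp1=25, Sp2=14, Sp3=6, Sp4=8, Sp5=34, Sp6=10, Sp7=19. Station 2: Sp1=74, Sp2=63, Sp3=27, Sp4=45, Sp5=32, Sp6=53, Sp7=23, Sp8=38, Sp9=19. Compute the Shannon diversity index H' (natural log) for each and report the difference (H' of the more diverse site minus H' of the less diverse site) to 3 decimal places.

Station 1: N=116, proportions 0.215517, 0.12069, 0.051724, 0.068966, 0.293103, 0.086207, 0.163793, giving H' = 1.790907 (working shown to 6 dp, full precision carried).
Station 2: N=374, proportions 0.197861, 0.168449, 0.072193, 0.120321, 0.085561, 0.141711, 0.061497, 0.101604, 0.050802, giving H' = 2.107615.
Difference = |1.790907 − 2.107615| = 0.316708, i.e. 0.317 to 3 decimal places.

0.317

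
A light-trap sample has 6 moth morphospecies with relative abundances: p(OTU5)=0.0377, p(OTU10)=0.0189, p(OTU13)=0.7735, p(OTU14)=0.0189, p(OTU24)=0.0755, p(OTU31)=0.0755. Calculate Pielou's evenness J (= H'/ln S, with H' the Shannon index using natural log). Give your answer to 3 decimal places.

0.481

H' = −Σ pᵢ ln pᵢ = −((-0.12358) + (-0.07501) + (-0.19866) + (-0.07501) + (-0.19506) + (-0.19506)) = 0.86238 (working shown to 5 dp, full precision carried).
With S = 6 species, ln S = 1.79176, so J = 0.86238/1.79176 = 0.48130, i.e. 0.481 to 3 decimal places.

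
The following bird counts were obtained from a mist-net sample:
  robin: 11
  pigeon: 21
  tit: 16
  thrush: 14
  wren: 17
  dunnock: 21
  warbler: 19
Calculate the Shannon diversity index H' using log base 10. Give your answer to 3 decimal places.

Total N = 11+21+16+14+17+21+19 = 119, so the proportions are 0.09244, 0.17647, 0.13445, 0.11765, 0.14286, 0.17647, 0.15966 (working shown to 5 dp, full precision carried).
Each pᵢ log₁₀ pᵢ term: 0.09244×(-1.03415)=-0.09559, 0.17647×(-0.75333)=-0.13294, 0.13445×(-0.87143)=-0.11717, 0.11765×(-0.92942)=-0.10934, 0.14286×(-0.84510)=-0.12073, 0.17647×(-0.75333)=-0.13294, 0.15966×(-0.79679)=-0.12722.
Sum = -0.83593, so H' = 0.836.

0.836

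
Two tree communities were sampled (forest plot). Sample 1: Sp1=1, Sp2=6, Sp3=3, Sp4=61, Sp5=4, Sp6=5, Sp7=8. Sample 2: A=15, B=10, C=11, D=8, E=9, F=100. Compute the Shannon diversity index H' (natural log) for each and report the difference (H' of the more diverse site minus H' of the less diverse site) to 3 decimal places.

Sample 1: N=88, proportions 0.01136, 0.06818, 0.03409, 0.69318, 0.04545, 0.05682, 0.09091, giving H' = 1.12464 (working shown to 5 dp, full precision carried).
Sample 2: N=153, proportions 0.09804, 0.06536, 0.0719, 0.05229, 0.05882, 0.65359, giving H' = 1.19416.
Difference = |1.12464 − 1.19416| = 0.06952, i.e. 0.070 to 3 decimal places.

0.070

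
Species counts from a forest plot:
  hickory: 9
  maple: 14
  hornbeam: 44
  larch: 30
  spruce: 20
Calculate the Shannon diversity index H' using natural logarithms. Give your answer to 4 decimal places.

Total N = 9+14+44+30+20 = 117, so the proportions are 0.076923, 0.119658, 0.376068, 0.25641, 0.17094 (working shown to 6 dp, full precision carried).
Each pᵢ ln pᵢ term: 0.076923×(-2.564949)=-0.197304, 0.119658×(-2.123117)=-0.254048, 0.376068×(-0.977984)=-0.367789, 0.25641×(-1.360977)=-0.348968, 0.17094×(-1.766442)=-0.301956.
Sum = -1.470065, so H' = 1.4701.

1.4701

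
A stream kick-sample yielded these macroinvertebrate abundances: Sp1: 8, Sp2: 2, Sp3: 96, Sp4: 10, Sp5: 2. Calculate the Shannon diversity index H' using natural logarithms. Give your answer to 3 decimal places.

Total N = 8+2+96+10+2 = 118, so the proportions are 0.0678, 0.01695, 0.81356, 0.08475, 0.01695 (working shown to 5 dp, full precision carried).
Each pᵢ ln pᵢ term: 0.0678×(-2.69124)=-0.18246, 0.01695×(-4.07754)=-0.06911, 0.81356×(-0.20634)=-0.16787, 0.08475×(-2.46810)=-0.20916, 0.01695×(-4.07754)=-0.06911.
Sum = -0.69771, so H' = 0.698.

0.698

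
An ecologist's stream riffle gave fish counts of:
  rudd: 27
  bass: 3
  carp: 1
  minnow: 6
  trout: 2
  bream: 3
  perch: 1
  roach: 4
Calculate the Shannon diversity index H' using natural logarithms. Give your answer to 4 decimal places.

Total N = 27+3+1+6+2+3+1+4 = 47, so the proportions are 0.574468, 0.06383, 0.021277, 0.12766, 0.042553, 0.06383, 0.021277, 0.085106 (working shown to 6 dp, full precision carried).
Each pᵢ ln pᵢ term: 0.574468×(-0.554311)=-0.318434, 0.06383×(-2.751535)=-0.175630, 0.021277×(-3.850148)=-0.081918, 0.12766×(-2.058388)=-0.262773, 0.042553×(-3.157000)=-0.134340, 0.06383×(-2.751535)=-0.175630, 0.021277×(-3.850148)=-0.081918, 0.085106×(-2.463853)=-0.209690.
Sum = -1.440333, so H' = 1.4403.

1.4403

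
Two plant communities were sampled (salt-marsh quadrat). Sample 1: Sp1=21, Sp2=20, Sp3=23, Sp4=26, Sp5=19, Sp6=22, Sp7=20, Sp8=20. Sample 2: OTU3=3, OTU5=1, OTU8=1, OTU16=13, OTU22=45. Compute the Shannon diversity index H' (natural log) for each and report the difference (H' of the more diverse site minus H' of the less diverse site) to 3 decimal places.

Sample 1: N=171, proportions 0.12281, 0.11696, 0.1345, 0.15205, 0.11111, 0.12865, 0.11696, 0.11696, giving H' = 2.07469 (working shown to 5 dp, full precision carried).
Sample 2: N=63, proportions 0.04762, 0.01587, 0.01587, 0.20635, 0.71429, giving H' = 0.84250.
Difference = |2.07469 − 0.84250| = 1.23219, i.e. 1.232 to 3 decimal places.

1.232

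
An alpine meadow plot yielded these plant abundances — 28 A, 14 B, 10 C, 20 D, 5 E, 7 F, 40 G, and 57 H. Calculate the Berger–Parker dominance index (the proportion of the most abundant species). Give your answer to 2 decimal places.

0.31

Total N = 28+14+10+20+5+7+40+57 = 181, so the proportions are 0.1547, 0.0773, 0.0552, 0.1105, 0.0276, 0.0387, 0.221, 0.3149 (working shown to 4 dp, full precision carried).
The largest proportion is 0.3149, i.e. d = 0.31 to 2 decimal places.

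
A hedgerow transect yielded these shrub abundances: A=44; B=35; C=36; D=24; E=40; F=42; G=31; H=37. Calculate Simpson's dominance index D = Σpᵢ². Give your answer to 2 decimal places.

0.13

Total N = 44+35+36+24+40+42+31+37 = 289, so the proportions are 0.1522, 0.1211, 0.1246, 0.083, 0.1384, 0.1453, 0.1073, 0.128 (working shown to 4 dp, full precision carried).
D = 0.1522² + 0.1211² + 0.1246² + 0.083² + 0.1384² + 0.1453² + 0.1073² + 0.128² = 0.0232 + 0.0147 + 0.0155 + 0.0069 + 0.0192 + 0.0211 + 0.0115 + 0.0164 = 0.1284.
To 2 decimal places, D = 0.13.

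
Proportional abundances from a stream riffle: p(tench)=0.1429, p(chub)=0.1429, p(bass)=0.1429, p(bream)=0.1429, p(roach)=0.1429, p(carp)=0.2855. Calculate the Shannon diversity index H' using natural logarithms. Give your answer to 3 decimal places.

1.748

Each pᵢ ln pᵢ term (working shown to 5 dp, full precision carried): 0.1429×(-1.94561)=-0.27803, 0.1429×(-1.94561)=-0.27803, 0.1429×(-1.94561)=-0.27803, 0.1429×(-1.94561)=-0.27803, 0.1429×(-1.94561)=-0.27803, 0.2855×(-1.25351)=-0.35788.
Sum = -1.74802, so H' = 1.748.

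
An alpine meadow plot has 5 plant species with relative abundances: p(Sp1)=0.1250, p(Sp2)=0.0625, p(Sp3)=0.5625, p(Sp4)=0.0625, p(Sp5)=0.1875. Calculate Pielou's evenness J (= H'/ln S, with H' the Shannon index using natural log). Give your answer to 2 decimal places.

H' = −Σ pᵢ ln pᵢ = −((-0.2599) + (-0.1733) + (-0.3236) + (-0.1733) + (-0.3139)) = 1.2440 (working shown to 4 dp, full precision carried).
With S = 5 species, ln S = 1.6094, so J = 1.2440/1.6094 = 0.7730, i.e. 0.77 to 2 decimal places.

0.77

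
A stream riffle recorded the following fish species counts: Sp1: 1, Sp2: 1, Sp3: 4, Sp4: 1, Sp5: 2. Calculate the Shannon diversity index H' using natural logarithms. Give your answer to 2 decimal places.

1.43

Total N = 1+1+4+1+2 = 9, so the proportions are 0.1111, 0.1111, 0.4444, 0.1111, 0.2222 (working shown to 4 dp, full precision carried).
Each pᵢ ln pᵢ term: 0.1111×(-2.1972)=-0.2441, 0.1111×(-2.1972)=-0.2441, 0.4444×(-0.8109)=-0.3604, 0.1111×(-2.1972)=-0.2441, 0.2222×(-1.5041)=-0.3342.
Sum = -1.4271, so H' = 1.43.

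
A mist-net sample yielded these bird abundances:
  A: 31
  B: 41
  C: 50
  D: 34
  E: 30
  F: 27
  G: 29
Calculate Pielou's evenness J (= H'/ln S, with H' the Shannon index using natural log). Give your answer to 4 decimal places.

Total N = 31+41+50+34+30+27+29 = 242, so the proportions are 0.128099, 0.169421, 0.206612, 0.140496, 0.123967, 0.11157, 0.119835 (working shown to 6 dp, full precision carried).
H' = −Σ pᵢ ln pᵢ = −((-0.263237) + (-0.300785) + (-0.325809) + (-0.275734) + (-0.258811) + (-0.244685) + (-0.254246)) = 1.923307.
With S = 7 species, ln S = 1.945910, so J = 1.923307/1.945910 = 0.988384, i.e. 0.9884 to 4 decimal places.

0.9884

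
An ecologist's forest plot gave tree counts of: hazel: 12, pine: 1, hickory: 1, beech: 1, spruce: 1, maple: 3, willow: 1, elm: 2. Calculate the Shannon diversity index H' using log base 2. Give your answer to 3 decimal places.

Total N = 12+1+1+1+1+3+1+2 = 22, so the proportions are 0.54545, 0.04545, 0.04545, 0.04545, 0.04545, 0.13636, 0.04545, 0.09091 (working shown to 5 dp, full precision carried).
Each pᵢ log₂ pᵢ term: 0.54545×(-0.87447)=-0.47698, 0.04545×(-4.45943)=-0.20270, 0.04545×(-4.45943)=-0.20270, 0.04545×(-4.45943)=-0.20270, 0.04545×(-4.45943)=-0.20270, 0.13636×(-2.87447)=-0.39197, 0.04545×(-4.45943)=-0.20270, 0.09091×(-3.45943)=-0.31449.
Sum = -2.19696, so H' = 2.197.

2.197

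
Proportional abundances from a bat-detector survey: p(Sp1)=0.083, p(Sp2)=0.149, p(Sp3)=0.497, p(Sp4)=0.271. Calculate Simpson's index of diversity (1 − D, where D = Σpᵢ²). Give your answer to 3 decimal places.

D = 0.083² + 0.149² + 0.497² + 0.271² = 0.00689 + 0.02220 + 0.24701 + 0.07344 = 0.34954 (working shown to 5 dp, full precision carried).
So 1 − D = 0.65046, i.e. 0.650 to 3 decimal places.

0.650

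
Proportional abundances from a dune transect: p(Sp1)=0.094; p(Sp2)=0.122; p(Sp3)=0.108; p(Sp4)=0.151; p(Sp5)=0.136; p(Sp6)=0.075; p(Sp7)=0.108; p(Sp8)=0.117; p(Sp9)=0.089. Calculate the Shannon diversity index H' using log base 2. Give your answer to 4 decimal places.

3.1408

Each pᵢ log₂ pᵢ term (working shown to 6 dp, full precision carried): 0.094×(-3.411195)=-0.320652, 0.122×(-3.035047)=-0.370276, 0.108×(-3.210897)=-0.346777, 0.151×(-2.727380)=-0.411834, 0.136×(-2.878321)=-0.391452, 0.075×(-3.736966)=-0.280272, 0.108×(-3.210897)=-0.346777, 0.117×(-3.095420)=-0.362164, 0.089×(-3.490051)=-0.310615.
Sum = -3.140819, so H' = 3.1408.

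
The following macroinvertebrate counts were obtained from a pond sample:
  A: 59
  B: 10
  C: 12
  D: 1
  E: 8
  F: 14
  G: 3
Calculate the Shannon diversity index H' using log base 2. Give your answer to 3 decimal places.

Total N = 59+10+12+1+8+14+3 = 107, so the proportions are 0.5514, 0.09346, 0.11215, 0.00935, 0.07477, 0.13084, 0.02804 (working shown to 5 dp, full precision carried).
Each pᵢ log₂ pᵢ term: 0.5514×(-0.85882)=-0.47356, 0.09346×(-3.41954)=-0.31958, 0.11215×(-3.15650)=-0.35400, 0.00935×(-6.74147)=-0.06300, 0.07477×(-3.74147)=-0.27974, 0.13084×(-2.93411)=-0.38390, 0.02804×(-5.15650)=-0.14457.
Sum = -2.01836, so H' = 2.018.

2.018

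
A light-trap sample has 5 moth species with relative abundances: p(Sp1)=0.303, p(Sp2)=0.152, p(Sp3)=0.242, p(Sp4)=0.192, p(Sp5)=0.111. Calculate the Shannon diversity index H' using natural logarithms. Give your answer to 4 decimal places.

1.5523

Each pᵢ ln pᵢ term (working shown to 6 dp, full precision carried): 0.303×(-1.194022)=-0.361789, 0.152×(-1.883875)=-0.286349, 0.242×(-1.418818)=-0.343354, 0.192×(-1.650260)=-0.316850, 0.111×(-2.198225)=-0.244003.
Sum = -1.552345, so H' = 1.5523.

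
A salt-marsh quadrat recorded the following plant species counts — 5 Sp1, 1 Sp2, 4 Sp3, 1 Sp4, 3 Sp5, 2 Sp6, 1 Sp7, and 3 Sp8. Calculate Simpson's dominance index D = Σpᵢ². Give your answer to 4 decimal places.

0.1650

Total N = 5+1+4+1+3+2+1+3 = 20, so the proportions are 0.25, 0.05, 0.2, 0.05, 0.15, 0.1, 0.05, 0.15 (working shown to 6 dp, full precision carried).
D = 0.25² + 0.05² + 0.2² + 0.05² + 0.15² + 0.1² + 0.05² + 0.15² = 0.062500 + 0.002500 + 0.040000 + 0.002500 + 0.022500 + 0.010000 + 0.002500 + 0.022500 = 0.165000.
To 4 decimal places, D = 0.1650.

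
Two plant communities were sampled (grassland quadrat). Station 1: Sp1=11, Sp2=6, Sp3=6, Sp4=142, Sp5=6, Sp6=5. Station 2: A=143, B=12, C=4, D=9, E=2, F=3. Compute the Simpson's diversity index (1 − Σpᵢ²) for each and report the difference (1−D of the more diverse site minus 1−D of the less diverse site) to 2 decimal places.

Station 1: N=176, proportions 0.0625, 0.03409, 0.03409, 0.80682, 0.03409, 0.02841, giving 1−D = 0.34084 (working shown to 5 dp, full precision carried).
Station 2: N=173, proportions 0.82659, 0.06936, 0.02312, 0.05202, 0.01156, 0.01734, giving 1−D = 0.30826.
Difference = |0.34084 − 0.30826| = 0.03258, i.e. 0.03 to 2 decimal places.

0.03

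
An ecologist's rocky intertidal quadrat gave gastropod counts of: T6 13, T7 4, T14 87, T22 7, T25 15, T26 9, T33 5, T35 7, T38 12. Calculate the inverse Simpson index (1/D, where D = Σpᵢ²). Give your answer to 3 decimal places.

3.036

Total N = 13+4+87+7+15+9+5+7+12 = 159, so the proportions are 0.081761, 0.025157, 0.54717, 0.044025, 0.09434, 0.056604, 0.031447, 0.044025, 0.075472 (working shown to 6 dp, full precision carried).
D = 0.081761² + 0.025157² + 0.54717² + 0.044025² + 0.09434² + 0.056604² + 0.031447² + 0.044025² + 0.075472² = 0.006685 + 0.000633 + 0.299395 + 0.001938 + 0.008900 + 0.003204 + 0.000989 + 0.001938 + 0.005696 = 0.329378.
So 1/D = 3.03603, i.e. 3.036 to 3 decimal places.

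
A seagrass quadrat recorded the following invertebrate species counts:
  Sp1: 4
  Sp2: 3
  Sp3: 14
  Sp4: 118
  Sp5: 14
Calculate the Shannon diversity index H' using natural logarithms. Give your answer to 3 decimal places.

Total N = 4+3+14+118+14 = 153, so the proportions are 0.02614, 0.01961, 0.0915, 0.77124, 0.0915 (working shown to 5 dp, full precision carried).
Each pᵢ ln pᵢ term: 0.02614×(-3.64414)=-0.09527, 0.01961×(-3.93183)=-0.07709, 0.0915×(-2.39138)=-0.21882, 0.77124×(-0.25975)=-0.20033, 0.0915×(-2.39138)=-0.21882.
Sum = -0.81034, so H' = 0.810.

0.810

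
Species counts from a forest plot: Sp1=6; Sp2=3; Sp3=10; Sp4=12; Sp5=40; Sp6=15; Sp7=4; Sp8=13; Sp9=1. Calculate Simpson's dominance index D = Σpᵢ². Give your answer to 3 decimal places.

Total N = 6+3+10+12+40+15+4+13+1 = 104, so the proportions are 0.05769, 0.02885, 0.09615, 0.11538, 0.38462, 0.14423, 0.03846, 0.125, 0.00962 (working shown to 5 dp, full precision carried).
D = 0.05769² + 0.02885² + 0.09615² + 0.11538² + 0.38462² + 0.14423² + 0.03846² + 0.125² + 0.00962² = 0.00333 + 0.00083 + 0.00925 + 0.01331 + 0.14793 + 0.02080 + 0.00148 + 0.01562 + 0.00009 = 0.21265.
To 3 decimal places, D = 0.213.

0.213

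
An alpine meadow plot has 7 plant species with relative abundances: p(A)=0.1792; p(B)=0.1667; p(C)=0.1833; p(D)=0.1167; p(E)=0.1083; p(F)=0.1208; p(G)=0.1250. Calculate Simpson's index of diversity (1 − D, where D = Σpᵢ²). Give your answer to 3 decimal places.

D = 0.1792² + 0.1667² + 0.1833² + 0.1167² + 0.1083² + 0.1208² + 0.125² = 0.03211 + 0.02779 + 0.03360 + 0.01362 + 0.01173 + 0.01459 + 0.01562 = 0.14907 (working shown to 5 dp, full precision carried).
So 1 − D = 0.85093, i.e. 0.851 to 3 decimal places.

0.851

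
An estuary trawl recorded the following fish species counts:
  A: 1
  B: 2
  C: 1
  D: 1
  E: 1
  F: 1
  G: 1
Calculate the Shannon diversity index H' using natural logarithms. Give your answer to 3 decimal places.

Total N = 1+2+1+1+1+1+1 = 8, so the proportions are 0.125, 0.25, 0.125, 0.125, 0.125, 0.125, 0.125 (working shown to 5 dp, full precision carried).
Each pᵢ ln pᵢ term: 0.125×(-2.07944)=-0.25993, 0.25×(-1.38629)=-0.34657, 0.125×(-2.07944)=-0.25993, 0.125×(-2.07944)=-0.25993, 0.125×(-2.07944)=-0.25993, 0.125×(-2.07944)=-0.25993, 0.125×(-2.07944)=-0.25993.
Sum = -1.90615, so H' = 1.906.

1.906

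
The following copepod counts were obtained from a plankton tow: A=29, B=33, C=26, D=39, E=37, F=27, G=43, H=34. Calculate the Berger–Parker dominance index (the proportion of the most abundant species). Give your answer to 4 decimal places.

0.1604

Total N = 29+33+26+39+37+27+43+34 = 268, so the proportions are 0.108209, 0.123134, 0.097015, 0.145522, 0.13806, 0.100746, 0.160448, 0.126866 (working shown to 6 dp, full precision carried).
The largest proportion is 0.160448, i.e. d = 0.1604 to 4 decimal places.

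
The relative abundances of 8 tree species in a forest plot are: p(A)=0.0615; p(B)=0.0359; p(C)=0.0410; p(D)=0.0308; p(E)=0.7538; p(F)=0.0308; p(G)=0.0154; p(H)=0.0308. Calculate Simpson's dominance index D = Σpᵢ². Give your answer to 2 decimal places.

D = 0.0615² + 0.0359² + 0.041² + 0.0308² + 0.7538² + 0.0308² + 0.0154² + 0.0308² = 0.0038 + 0.0013 + 0.0017 + 0.0009 + 0.5682 + 0.0009 + 0.0002 + 0.0009 = 0.5780 (working shown to 4 dp, full precision carried).
To 2 decimal places, D = 0.58.

0.58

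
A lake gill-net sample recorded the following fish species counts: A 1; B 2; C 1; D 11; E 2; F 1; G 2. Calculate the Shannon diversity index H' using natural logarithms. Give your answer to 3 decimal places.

1.469

Total N = 1+2+1+11+2+1+2 = 20, so the proportions are 0.05, 0.1, 0.05, 0.55, 0.1, 0.05, 0.1 (working shown to 5 dp, full precision carried).
Each pᵢ ln pᵢ term: 0.05×(-2.99573)=-0.14979, 0.1×(-2.30259)=-0.23026, 0.05×(-2.99573)=-0.14979, 0.55×(-0.59784)=-0.32881, 0.1×(-2.30259)=-0.23026, 0.05×(-2.99573)=-0.14979, 0.1×(-2.30259)=-0.23026.
Sum = -1.46895, so H' = 1.469.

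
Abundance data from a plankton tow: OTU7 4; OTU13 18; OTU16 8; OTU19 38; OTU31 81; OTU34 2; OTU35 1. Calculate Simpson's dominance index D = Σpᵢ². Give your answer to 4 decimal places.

0.3642

Total N = 4+18+8+38+81+2+1 = 152, so the proportions are 0.026316, 0.118421, 0.052632, 0.25, 0.532895, 0.013158, 0.006579 (working shown to 6 dp, full precision carried).
D = 0.026316² + 0.118421² + 0.052632² + 0.25² + 0.532895² + 0.013158² + 0.006579² = 0.000693 + 0.014024 + 0.002770 + 0.062500 + 0.283977 + 0.000173 + 0.000043 = 0.364179.
To 4 decimal places, D = 0.3642.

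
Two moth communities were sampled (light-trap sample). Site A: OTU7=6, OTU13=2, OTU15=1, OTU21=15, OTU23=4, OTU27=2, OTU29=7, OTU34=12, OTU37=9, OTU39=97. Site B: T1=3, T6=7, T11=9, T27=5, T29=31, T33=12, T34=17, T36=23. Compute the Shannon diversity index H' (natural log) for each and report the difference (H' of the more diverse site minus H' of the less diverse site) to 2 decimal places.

0.47

Site A: N=155, proportions 0.0387, 0.0129, 0.0065, 0.0968, 0.0258, 0.0129, 0.0452, 0.0774, 0.0581, 0.6258, giving H' = 1.3876 (working shown to 4 dp, full precision carried).
Site B: N=107, proportions 0.028, 0.0654, 0.0841, 0.0467, 0.2897, 0.1121, 0.1589, 0.215, giving H' = 1.8570.
Difference = |1.3876 − 1.8570| = 0.4694, i.e. 0.47 to 2 decimal places.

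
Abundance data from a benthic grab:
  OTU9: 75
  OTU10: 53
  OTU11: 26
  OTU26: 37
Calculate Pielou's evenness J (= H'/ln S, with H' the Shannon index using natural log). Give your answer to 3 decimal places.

0.947

Total N = 75+53+26+37 = 191, so the proportions are 0.39267, 0.27749, 0.13613, 0.19372 (working shown to 5 dp, full precision carried).
H' = −Σ pᵢ ln pᵢ = −((-0.36706) + (-0.35573) + (-0.27146) + (-0.31796)) = 1.31221.
With S = 4 species, ln S = 1.38629, so J = 1.31221/1.38629 = 0.94656, i.e. 0.947 to 3 decimal places.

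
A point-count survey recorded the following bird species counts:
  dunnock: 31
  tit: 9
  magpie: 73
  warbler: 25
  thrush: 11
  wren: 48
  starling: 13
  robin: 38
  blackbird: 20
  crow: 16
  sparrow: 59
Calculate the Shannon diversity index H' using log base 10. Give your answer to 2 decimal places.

0.95

Total N = 31+9+73+25+11+48+13+38+20+16+59 = 343, so the proportions are 0.0904, 0.0262, 0.2128, 0.0729, 0.0321, 0.1399, 0.0379, 0.1108, 0.0583, 0.0466, 0.172 (working shown to 4 dp, full precision carried).
Each pᵢ log₁₀ pᵢ term: 0.0904×(-1.0439)=-0.0943, 0.0262×(-1.5811)=-0.0415, 0.2128×(-0.6720)=-0.1430, 0.0729×(-1.1374)=-0.0829, 0.0321×(-1.4939)=-0.0479, 0.1399×(-0.8541)=-0.1195, 0.0379×(-1.4214)=-0.0539, 0.1108×(-0.9555)=-0.1059, 0.0583×(-1.2343)=-0.0720, 0.0466×(-1.3312)=-0.0621, 0.172×(-0.7644)=-0.1315.
Sum = -0.9545, so H' = 0.95.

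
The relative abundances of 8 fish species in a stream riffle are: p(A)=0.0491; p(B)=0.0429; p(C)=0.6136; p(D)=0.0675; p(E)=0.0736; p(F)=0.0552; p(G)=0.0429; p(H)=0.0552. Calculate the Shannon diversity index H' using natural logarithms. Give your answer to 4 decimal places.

1.4116

Each pᵢ ln pᵢ term (working shown to 6 dp, full precision carried): 0.0491×(-3.013896)=-0.147982, 0.0429×(-3.148883)=-0.135087, 0.6136×(-0.488412)=-0.299690, 0.0675×(-2.695628)=-0.181955, 0.0736×(-2.609110)=-0.192031, 0.0552×(-2.896792)=-0.159903, 0.0429×(-3.148883)=-0.135087, 0.0552×(-2.896792)=-0.159903.
Sum = -1.411637, so H' = 1.4116.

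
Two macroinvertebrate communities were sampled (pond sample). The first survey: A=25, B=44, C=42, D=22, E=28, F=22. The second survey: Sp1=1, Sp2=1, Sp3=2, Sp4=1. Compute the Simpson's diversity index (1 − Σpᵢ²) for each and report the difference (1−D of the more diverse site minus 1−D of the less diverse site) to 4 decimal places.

The first survey: N=183, proportions 0.136612, 0.240437, 0.229508, 0.120219, 0.153005, 0.120219, giving 1−D = 0.818537 (working shown to 6 dp, full precision carried).
The second survey: N=5, proportions 0.2, 0.2, 0.4, 0.2, giving 1−D = 0.720000.
Difference = |0.818537 − 0.720000| = 0.098537, i.e. 0.0985 to 4 decimal places.

0.0985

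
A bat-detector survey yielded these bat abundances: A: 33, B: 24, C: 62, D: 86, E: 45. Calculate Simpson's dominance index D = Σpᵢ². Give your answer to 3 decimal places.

Total N = 33+24+62+86+45 = 250, so the proportions are 0.132, 0.096, 0.248, 0.344, 0.18 (working shown to 5 dp, full precision carried).
D = 0.132² + 0.096² + 0.248² + 0.344² + 0.18² = 0.01742 + 0.00922 + 0.06150 + 0.11834 + 0.03240 = 0.23888.
To 3 decimal places, D = 0.239.

0.239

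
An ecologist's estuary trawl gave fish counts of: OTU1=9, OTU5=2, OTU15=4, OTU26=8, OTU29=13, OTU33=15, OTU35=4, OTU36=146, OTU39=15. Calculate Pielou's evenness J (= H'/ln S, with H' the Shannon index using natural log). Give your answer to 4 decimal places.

0.5689

Total N = 9+2+4+8+13+15+4+146+15 = 216, so the proportions are 0.041667, 0.009259, 0.018519, 0.037037, 0.060185, 0.069444, 0.018519, 0.675926, 0.069444 (working shown to 6 dp, full precision carried).
H' = −Σ pᵢ ln pᵢ = −((-0.132419) + (-0.043353) + (-0.073870) + (-0.122068) + (-0.169140) + (-0.185224) + (-0.073870) + (-0.264741) + (-0.185224)) = 1.249910.
With S = 9 species, ln S = 2.197225, so J = 1.249910/2.197225 = 0.568858, i.e. 0.5689 to 4 decimal places.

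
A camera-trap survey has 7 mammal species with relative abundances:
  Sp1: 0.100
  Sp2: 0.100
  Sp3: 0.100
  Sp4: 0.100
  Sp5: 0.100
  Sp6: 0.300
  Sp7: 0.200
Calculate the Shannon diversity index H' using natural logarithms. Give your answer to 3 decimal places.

1.834

Each pᵢ ln pᵢ term (working shown to 5 dp, full precision carried): 0.1×(-2.30259)=-0.23026, 0.1×(-2.30259)=-0.23026, 0.1×(-2.30259)=-0.23026, 0.1×(-2.30259)=-0.23026, 0.1×(-2.30259)=-0.23026, 0.3×(-1.20397)=-0.36119, 0.2×(-1.60944)=-0.32189.
Sum = -1.83437, so H' = 1.834.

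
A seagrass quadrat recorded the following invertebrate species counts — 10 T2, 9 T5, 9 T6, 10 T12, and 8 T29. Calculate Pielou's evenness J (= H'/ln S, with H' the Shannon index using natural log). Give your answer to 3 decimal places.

0.998

Total N = 10+9+9+10+8 = 46, so the proportions are 0.21739, 0.19565, 0.19565, 0.21739, 0.17391 (working shown to 5 dp, full precision carried).
H' = −Σ pᵢ ln pᵢ = −((-0.33175) + (-0.31919) + (-0.31919) + (-0.33175) + (-0.30421)) = 1.60609.
With S = 5 species, ln S = 1.60944, so J = 1.60609/1.60944 = 0.99792, i.e. 0.998 to 3 decimal places.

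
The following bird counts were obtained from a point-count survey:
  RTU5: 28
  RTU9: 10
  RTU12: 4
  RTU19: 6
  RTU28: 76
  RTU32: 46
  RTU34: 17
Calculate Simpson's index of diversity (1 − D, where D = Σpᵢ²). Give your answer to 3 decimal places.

0.739

Total N = 28+10+4+6+76+46+17 = 187, so the proportions are 0.14973, 0.05348, 0.02139, 0.03209, 0.40642, 0.24599, 0.09091 (working shown to 5 dp, full precision carried).
D = 0.14973² + 0.05348² + 0.02139² + 0.03209² + 0.40642² + 0.24599² + 0.09091² = 0.02242 + 0.00286 + 0.00046 + 0.00103 + 0.16517 + 0.06051 + 0.00826 = 0.26072.
So 1 − D = 0.73928, i.e. 0.739 to 3 decimal places.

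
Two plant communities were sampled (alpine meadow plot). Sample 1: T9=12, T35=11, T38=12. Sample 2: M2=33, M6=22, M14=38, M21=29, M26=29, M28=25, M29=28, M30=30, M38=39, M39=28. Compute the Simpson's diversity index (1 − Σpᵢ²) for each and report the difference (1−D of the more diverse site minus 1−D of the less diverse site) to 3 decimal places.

Sample 1: N=35, proportions 0.34286, 0.31429, 0.34286, giving 1−D = 0.66612 (working shown to 5 dp, full precision carried).
Sample 2: N=301, proportions 0.10963, 0.07309, 0.12625, 0.09635, 0.09635, 0.08306, 0.09302, 0.09967, 0.12957, 0.09302, giving 1−D = 0.89721.
Difference = |0.66612 − 0.89721| = 0.23109, i.e. 0.231 to 3 decimal places.

0.231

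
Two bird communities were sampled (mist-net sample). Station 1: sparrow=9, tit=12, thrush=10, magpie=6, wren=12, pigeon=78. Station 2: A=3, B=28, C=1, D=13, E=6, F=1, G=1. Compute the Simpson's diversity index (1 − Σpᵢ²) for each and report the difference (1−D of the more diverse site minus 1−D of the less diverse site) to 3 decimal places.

Station 1: N=127, proportions 0.070866, 0.094488, 0.07874, 0.047244, 0.094488, 0.614173, giving 1−D = 0.591481 (working shown to 6 dp, full precision carried).
Station 2: N=53, proportions 0.056604, 0.528302, 0.018868, 0.245283, 0.113208, 0.018868, 0.018868, giving 1−D = 0.643645.
Difference = |0.591481 − 0.643645| = 0.052164, i.e. 0.052 to 3 decimal places.

0.052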